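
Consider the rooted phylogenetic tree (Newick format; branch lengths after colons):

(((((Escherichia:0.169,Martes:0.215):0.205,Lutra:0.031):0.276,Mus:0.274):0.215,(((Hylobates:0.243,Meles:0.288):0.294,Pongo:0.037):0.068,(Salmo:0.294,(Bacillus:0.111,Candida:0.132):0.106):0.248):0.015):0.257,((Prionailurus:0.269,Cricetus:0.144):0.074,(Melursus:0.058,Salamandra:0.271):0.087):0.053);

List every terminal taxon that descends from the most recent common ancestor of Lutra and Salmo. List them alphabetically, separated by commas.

Tracing Lutra: it sits inside ((Escherichia,Martes),Lutra).
Tracing Salmo: it sits inside (Salmo,(Bacillus,Candida)).
The smallest clade enclosing both is ((((Escherichia,Martes),Lutra),Mus),(((Hylobates,Meles),Pongo),(Salmo,(Bacillus,Candida)))); the answer is its 10 terminal taxa in alphabetical order.

Bacillus, Candida, Escherichia, Hylobates, Lutra, Martes, Meles, Mus, Pongo, Salmo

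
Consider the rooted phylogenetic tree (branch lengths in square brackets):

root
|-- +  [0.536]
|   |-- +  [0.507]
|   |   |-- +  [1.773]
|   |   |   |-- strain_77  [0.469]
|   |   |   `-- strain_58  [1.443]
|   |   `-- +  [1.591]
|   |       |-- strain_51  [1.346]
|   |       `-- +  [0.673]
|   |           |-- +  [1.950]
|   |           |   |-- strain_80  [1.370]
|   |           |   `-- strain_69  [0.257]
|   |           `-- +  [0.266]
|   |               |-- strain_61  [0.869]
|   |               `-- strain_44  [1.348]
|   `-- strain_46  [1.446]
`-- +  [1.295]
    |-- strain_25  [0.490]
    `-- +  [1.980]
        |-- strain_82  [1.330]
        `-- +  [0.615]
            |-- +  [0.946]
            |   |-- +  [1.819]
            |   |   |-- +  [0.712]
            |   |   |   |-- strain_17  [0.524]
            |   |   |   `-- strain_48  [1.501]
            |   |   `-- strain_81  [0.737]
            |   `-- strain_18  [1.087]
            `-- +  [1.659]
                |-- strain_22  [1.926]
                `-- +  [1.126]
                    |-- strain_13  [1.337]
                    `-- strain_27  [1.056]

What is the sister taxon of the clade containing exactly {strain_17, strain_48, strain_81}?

strain_18

The clade containing exactly {strain_17, strain_48, strain_81} attaches to the tree at the node subtending (((strain_17,strain_48),strain_81),strain_18).
The other lineage descending from that same node — the sister group — is the single tip strain_18.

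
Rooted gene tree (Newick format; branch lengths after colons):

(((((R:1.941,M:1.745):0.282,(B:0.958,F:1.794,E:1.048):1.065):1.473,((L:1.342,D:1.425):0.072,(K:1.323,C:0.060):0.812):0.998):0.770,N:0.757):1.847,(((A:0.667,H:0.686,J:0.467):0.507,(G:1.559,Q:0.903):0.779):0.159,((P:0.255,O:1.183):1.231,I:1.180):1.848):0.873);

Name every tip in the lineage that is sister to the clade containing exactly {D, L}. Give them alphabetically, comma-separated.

C, K

The clade containing exactly {D, L} attaches to the tree at the node subtending ((L,D),(K,C)).
The other lineage descending from that same node — the sister group — is (K,C); its 2 tips in alphabetical order are the answer.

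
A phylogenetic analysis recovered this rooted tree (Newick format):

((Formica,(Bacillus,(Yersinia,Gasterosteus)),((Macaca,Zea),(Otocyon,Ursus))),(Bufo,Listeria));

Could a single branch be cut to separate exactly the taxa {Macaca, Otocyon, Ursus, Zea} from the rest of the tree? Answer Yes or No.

The most recent common ancestor of these taxa subtends ((Macaca,Zea),(Otocyon,Ursus)).
That clade has exactly 4 tips — every listed taxon and nothing else — so the group is monophyletic.

Yes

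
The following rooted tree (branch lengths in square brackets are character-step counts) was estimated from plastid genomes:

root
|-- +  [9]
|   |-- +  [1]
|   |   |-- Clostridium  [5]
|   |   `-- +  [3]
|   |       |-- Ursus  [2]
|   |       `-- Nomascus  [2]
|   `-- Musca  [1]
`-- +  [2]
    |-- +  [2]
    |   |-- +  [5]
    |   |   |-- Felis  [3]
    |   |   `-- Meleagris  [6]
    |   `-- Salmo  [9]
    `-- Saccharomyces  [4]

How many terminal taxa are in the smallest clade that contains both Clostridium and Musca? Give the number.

The MRCA of Clostridium and Musca is the node subtending ((Clostridium,(Ursus,Nomascus)),Musca).
That clade contains 4 terminal taxa: Clostridium, Musca, Nomascus, Ursus.

4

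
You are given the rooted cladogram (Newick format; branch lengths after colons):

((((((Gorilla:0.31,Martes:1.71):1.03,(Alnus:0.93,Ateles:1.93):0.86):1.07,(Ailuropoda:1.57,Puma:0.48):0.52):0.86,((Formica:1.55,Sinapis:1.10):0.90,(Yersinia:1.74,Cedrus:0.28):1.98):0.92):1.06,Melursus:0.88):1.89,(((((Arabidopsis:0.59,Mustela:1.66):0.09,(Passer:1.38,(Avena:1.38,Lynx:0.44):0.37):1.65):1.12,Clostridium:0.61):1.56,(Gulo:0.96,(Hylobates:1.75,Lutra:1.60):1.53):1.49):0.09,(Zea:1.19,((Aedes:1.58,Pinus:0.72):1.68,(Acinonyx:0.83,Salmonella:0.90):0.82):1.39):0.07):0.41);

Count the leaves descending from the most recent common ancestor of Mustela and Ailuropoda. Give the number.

25

The MRCA of Mustela and Ailuropoda is the root, so the clade is the entire tree.
That clade contains 25 terminal taxa: Acinonyx, Aedes, Ailuropoda, Alnus, Arabidopsis, Ateles, Avena, Cedrus, Clostridium, Formica, Gorilla, Gulo, Hylobates, Lutra, Lynx, Martes, Melursus, Mustela, Passer, Pinus, Puma, Salmonella, Sinapis, Yersinia, Zea.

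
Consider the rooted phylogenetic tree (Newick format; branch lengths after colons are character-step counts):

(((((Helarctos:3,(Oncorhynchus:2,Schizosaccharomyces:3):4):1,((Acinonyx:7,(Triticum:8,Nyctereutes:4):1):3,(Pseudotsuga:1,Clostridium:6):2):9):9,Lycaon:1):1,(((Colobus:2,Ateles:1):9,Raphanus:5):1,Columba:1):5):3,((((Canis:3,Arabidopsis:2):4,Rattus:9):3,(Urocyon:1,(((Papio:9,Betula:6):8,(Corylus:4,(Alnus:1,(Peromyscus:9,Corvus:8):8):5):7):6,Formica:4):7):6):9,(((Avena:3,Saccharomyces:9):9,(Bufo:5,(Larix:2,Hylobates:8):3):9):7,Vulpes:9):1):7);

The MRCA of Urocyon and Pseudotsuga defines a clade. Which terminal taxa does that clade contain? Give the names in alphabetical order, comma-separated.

Tracing Urocyon: it sits inside (Urocyon,(((Papio,Betula),(Corylus,(Alnus,(Peromyscus,Corvus)))),Formica)).
Tracing Pseudotsuga: it sits inside (Pseudotsuga,Clostridium).
The smallest clade enclosing both is the whole tree (their MRCA is the root), so the answer is all 30 tips in alphabetical order.

Acinonyx, Alnus, Arabidopsis, Ateles, Avena, Betula, Bufo, Canis, Clostridium, Colobus, Columba, Corvus, Corylus, Formica, Helarctos, Hylobates, Larix, Lycaon, Nyctereutes, Oncorhynchus, Papio, Peromyscus, Pseudotsuga, Raphanus, Rattus, Saccharomyces, Schizosaccharomyces, Triticum, Urocyon, Vulpes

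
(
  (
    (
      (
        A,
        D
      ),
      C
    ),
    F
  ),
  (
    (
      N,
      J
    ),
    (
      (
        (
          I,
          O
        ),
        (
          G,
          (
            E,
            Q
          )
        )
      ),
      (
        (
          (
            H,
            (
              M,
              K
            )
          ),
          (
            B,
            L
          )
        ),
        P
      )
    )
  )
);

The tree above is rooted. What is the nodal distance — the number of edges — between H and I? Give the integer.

7

The MRCA of H and I is the node subtending (((I,O),(G,(E,Q))),(((H,(M,K)),(B,L)),P)).
From H up to that node: 4 branches. From I up to the same node: 3 branches. Total: 4 + 3 = 7.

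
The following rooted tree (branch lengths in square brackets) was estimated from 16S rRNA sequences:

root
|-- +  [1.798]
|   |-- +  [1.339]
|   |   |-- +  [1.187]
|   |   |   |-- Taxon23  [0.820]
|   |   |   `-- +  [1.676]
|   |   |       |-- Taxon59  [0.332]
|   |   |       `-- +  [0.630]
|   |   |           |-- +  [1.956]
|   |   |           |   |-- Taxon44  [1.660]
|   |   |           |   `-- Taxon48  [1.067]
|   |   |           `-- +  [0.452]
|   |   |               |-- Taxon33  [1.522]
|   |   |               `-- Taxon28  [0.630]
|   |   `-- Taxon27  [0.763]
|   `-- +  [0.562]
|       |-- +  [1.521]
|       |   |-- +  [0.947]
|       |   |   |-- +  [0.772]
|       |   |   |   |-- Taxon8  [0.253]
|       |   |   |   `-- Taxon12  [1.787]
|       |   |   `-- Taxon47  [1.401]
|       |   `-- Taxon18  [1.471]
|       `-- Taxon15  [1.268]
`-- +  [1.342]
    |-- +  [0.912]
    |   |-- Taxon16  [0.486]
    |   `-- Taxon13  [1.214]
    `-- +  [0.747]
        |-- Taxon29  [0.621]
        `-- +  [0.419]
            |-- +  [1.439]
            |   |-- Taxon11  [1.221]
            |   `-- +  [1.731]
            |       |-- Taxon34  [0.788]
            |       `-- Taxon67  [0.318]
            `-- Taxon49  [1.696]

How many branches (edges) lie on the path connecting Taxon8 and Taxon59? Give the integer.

9

The MRCA of Taxon8 and Taxon59 is the node subtending (((Taxon23,(Taxon59,((Taxon44,Taxon48),(Taxon33,Taxon28)))),Taxon27),((((Taxon8,Taxon12),Taxon47),Taxon18),Taxon15)).
From Taxon8 up to that node: 5 branches. From Taxon59 up to the same node: 4 branches. Total: 5 + 4 = 9.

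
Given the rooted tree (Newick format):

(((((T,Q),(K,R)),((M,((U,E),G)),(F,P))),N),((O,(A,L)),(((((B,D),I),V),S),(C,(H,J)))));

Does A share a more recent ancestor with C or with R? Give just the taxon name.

C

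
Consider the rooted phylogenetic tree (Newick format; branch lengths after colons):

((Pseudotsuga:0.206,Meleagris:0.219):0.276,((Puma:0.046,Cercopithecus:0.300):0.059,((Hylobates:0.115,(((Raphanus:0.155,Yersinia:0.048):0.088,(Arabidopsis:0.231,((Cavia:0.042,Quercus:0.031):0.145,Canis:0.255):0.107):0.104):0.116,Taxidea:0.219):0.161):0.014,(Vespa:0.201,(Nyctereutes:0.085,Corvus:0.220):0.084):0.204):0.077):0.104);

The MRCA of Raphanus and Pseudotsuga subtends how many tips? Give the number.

15

The MRCA of Raphanus and Pseudotsuga is the root, so the clade is the entire tree.
That clade contains 15 terminal taxa: Arabidopsis, Canis, Cavia, Cercopithecus, Corvus, Hylobates, Meleagris, Nyctereutes, Pseudotsuga, Puma, Quercus, Raphanus, Taxidea, Vespa, Yersinia.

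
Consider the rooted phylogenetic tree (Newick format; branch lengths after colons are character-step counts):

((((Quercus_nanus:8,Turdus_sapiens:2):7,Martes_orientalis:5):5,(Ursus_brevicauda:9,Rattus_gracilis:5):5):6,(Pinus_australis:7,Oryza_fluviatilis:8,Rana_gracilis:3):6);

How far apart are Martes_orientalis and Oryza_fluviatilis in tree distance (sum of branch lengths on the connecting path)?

The path runs Martes_orientalis → … → MRCA → … → Oryza_fluviatilis; the MRCA is the root of the tree.
Branch lengths along that path: 5 + 5 + 6 + 6 + 8 = 30.

30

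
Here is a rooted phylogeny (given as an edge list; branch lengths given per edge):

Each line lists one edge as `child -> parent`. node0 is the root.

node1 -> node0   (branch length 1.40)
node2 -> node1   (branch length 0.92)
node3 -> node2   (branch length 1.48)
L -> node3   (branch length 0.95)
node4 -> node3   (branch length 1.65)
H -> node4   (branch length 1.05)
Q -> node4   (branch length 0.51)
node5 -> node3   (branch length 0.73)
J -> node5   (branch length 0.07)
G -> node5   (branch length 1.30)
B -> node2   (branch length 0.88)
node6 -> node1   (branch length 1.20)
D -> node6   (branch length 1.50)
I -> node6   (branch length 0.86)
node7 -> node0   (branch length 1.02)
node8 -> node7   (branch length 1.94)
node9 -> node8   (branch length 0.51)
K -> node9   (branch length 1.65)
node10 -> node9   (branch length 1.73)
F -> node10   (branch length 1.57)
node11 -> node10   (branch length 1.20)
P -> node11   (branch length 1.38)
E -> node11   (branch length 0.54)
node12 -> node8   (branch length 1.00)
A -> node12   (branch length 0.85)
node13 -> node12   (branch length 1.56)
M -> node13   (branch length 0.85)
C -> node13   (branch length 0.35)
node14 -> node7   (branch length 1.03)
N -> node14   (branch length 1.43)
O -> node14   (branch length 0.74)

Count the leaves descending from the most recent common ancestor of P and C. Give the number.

7

The MRCA of P and C is the node subtending ((K,(F,(P,E))),(A,(M,C))).
That clade contains 7 terminal taxa: A, C, E, F, K, M, P.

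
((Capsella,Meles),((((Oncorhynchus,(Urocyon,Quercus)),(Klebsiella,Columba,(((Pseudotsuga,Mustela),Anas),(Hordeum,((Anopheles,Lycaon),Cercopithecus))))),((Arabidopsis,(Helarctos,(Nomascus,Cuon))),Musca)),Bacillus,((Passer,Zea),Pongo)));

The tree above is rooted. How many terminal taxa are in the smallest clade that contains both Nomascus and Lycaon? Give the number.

17

The MRCA of Nomascus and Lycaon is the node subtending (((Oncorhynchus,(Urocyon,Quercus)),(Klebsiella,Columba,(((Pseudotsuga,Mustela),Anas),(Hordeum,((Anopheles,Lycaon),Cercopithecus))))),((Arabidopsis,(Helarctos,(Nomascus,Cuon))),Musca)).
That clade contains 17 terminal taxa: Anas, Anopheles, Arabidopsis, Cercopithecus, Columba, Cuon, Helarctos, Hordeum, Klebsiella, Lycaon, Musca, Mustela, Nomascus, Oncorhynchus, Pseudotsuga, Quercus, Urocyon.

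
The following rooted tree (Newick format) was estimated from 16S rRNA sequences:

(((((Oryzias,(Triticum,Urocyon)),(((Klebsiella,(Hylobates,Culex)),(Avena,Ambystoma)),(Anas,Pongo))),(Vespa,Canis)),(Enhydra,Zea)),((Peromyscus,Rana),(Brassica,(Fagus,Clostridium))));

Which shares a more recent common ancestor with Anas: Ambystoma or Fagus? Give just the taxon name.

The MRCA of Anas and Ambystoma subtends (((Klebsiella,(Hylobates,Culex)),(Avena,Ambystoma)),(Anas,Pongo)) (7 taxa).
The MRCA of Anas and Fagus is the root, subtending the entire tree (19 taxa).
The first is nested inside the second, so Anas shares a more recent common ancestor with Ambystoma.

Ambystoma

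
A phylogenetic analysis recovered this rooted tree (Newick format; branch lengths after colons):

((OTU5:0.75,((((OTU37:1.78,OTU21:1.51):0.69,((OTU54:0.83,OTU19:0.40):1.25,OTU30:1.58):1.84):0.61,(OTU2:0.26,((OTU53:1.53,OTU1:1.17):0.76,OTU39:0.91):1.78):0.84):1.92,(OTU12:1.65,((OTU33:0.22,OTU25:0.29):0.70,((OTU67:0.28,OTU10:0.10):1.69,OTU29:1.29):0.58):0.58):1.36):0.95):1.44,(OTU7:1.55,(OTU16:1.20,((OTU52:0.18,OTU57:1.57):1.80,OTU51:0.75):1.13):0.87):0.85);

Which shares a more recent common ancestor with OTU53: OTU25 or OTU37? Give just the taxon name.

OTU37

The MRCA of OTU53 and OTU37 subtends (((OTU37,OTU21),((OTU54,OTU19),OTU30)),(OTU2,((OTU53,OTU1),OTU39))) (9 taxa).
The MRCA of OTU53 and OTU25 subtends ((((OTU37,OTU21),((OTU54,OTU19),OTU30)),(OTU2,((OTU53,OTU1),OTU39))),(OTU12,((OTU33,OTU25),((OTU67,OTU10),OTU29)))) (15 taxa).
The first is nested inside the second, so OTU53 shares a more recent common ancestor with OTU37.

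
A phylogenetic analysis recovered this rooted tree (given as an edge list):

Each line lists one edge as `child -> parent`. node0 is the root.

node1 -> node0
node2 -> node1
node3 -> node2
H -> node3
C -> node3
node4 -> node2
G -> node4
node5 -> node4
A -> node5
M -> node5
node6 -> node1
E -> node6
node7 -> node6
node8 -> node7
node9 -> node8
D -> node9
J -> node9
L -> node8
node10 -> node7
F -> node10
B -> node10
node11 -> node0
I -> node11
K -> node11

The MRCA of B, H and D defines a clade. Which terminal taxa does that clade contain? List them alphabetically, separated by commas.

Tracing B: it sits inside (F,B).
Tracing H: it sits inside (H,C).
Tracing D: it sits inside (D,J).
The smallest clade enclosing all 3 is (((H,C),(G,(A,M))),(E,(((D,J),L),(F,B)))); the answer is its 11 terminal taxa in alphabetical order.

A, B, C, D, E, F, G, H, J, L, M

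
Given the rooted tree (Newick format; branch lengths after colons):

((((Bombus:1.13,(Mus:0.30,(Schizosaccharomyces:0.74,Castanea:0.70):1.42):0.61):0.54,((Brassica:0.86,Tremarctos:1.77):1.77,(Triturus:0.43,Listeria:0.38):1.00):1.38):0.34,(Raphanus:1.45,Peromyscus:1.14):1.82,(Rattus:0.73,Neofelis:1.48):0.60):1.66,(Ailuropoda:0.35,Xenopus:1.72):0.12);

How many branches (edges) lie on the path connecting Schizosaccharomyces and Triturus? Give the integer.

The MRCA of Schizosaccharomyces and Triturus is the node subtending ((Bombus,(Mus,(Schizosaccharomyces,Castanea))),((Brassica,Tremarctos),(Triturus,Listeria))).
From Schizosaccharomyces up to that node: 4 branches. From Triturus up to the same node: 3 branches. Total: 4 + 3 = 7.

7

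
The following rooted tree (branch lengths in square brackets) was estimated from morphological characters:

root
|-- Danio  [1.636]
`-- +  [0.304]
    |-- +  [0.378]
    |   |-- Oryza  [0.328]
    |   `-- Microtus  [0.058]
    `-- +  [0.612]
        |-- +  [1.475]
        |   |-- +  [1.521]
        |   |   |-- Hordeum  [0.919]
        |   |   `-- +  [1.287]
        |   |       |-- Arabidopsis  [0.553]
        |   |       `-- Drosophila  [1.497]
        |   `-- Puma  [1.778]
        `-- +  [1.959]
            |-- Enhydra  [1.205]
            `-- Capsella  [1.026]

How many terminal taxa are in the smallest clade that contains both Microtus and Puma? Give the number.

The MRCA of Microtus and Puma is the node subtending ((Oryza,Microtus),(((Hordeum,(Arabidopsis,Drosophila)),Puma),(Enhydra,Capsella))).
That clade contains 8 terminal taxa: Arabidopsis, Capsella, Drosophila, Enhydra, Hordeum, Microtus, Oryza, Puma.

8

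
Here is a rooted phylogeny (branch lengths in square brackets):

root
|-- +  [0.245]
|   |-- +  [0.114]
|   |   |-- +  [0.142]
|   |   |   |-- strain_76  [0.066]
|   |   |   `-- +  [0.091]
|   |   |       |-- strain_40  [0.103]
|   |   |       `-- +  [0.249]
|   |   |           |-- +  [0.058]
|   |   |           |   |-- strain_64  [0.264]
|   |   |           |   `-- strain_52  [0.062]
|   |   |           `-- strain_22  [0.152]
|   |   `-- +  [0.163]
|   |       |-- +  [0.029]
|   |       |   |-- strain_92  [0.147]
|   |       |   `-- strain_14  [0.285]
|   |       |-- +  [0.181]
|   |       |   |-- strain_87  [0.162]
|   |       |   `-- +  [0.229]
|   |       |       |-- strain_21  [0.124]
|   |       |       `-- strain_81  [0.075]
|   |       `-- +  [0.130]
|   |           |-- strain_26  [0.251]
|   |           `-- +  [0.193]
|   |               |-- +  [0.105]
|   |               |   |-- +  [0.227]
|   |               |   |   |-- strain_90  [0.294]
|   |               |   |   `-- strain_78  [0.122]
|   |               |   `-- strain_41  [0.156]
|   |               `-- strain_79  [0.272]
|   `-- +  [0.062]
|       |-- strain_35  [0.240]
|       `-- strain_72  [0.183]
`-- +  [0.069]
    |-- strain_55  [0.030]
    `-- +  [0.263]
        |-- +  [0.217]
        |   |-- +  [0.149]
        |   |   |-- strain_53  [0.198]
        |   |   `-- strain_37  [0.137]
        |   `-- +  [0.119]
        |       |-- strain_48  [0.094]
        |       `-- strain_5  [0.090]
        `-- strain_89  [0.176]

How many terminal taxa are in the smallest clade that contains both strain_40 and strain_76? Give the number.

The MRCA of strain_40 and strain_76 is the node subtending (strain_76,(strain_40,((strain_64,strain_52),strain_22))).
That clade contains 5 terminal taxa: strain_22, strain_40, strain_52, strain_64, strain_76.

5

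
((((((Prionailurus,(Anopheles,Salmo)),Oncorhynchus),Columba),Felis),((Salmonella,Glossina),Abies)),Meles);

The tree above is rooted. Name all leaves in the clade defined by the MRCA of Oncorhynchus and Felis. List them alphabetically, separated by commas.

Anopheles, Columba, Felis, Oncorhynchus, Prionailurus, Salmo

Tracing Oncorhynchus: it sits inside ((Prionailurus,(Anopheles,Salmo)),Oncorhynchus).
Tracing Felis: it sits inside ((((Prionailurus,(Anopheles,Salmo)),Oncorhynchus),Columba),Felis).
The smallest clade enclosing both is ((((Prionailurus,(Anopheles,Salmo)),Oncorhynchus),Columba),Felis); the answer is its 6 terminal taxa in alphabetical order.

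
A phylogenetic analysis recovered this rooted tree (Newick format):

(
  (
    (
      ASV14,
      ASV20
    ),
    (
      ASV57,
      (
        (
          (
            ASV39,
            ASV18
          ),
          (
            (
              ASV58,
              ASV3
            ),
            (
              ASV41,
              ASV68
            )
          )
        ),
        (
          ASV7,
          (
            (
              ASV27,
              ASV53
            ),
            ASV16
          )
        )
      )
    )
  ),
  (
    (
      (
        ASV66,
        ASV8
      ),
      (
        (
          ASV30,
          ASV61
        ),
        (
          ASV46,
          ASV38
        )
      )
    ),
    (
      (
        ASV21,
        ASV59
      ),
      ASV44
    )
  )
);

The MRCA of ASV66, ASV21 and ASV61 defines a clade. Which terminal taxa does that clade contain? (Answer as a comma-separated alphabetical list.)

ASV21, ASV30, ASV38, ASV44, ASV46, ASV59, ASV61, ASV66, ASV8

Tracing ASV66: it sits inside (ASV66,ASV8).
Tracing ASV21: it sits inside (ASV21,ASV59).
Tracing ASV61: it sits inside (ASV30,ASV61).
The smallest clade enclosing all 3 is (((ASV66,ASV8),((ASV30,ASV61),(ASV46,ASV38))),((ASV21,ASV59),ASV44)); the answer is its 9 terminal taxa in alphabetical order.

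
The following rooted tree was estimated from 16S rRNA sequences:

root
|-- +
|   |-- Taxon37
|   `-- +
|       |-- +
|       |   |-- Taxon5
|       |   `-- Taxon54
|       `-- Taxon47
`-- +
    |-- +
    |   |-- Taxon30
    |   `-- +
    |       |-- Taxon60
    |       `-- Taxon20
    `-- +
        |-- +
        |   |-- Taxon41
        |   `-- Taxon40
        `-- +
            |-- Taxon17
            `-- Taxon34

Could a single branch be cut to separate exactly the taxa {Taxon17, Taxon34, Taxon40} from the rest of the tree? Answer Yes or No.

No

The MRCA of the listed taxa subtends ((Taxon41,Taxon40),(Taxon17,Taxon34)).
That clade also contains Taxon41, which is not in the proposed group, so the group is not monophyletic.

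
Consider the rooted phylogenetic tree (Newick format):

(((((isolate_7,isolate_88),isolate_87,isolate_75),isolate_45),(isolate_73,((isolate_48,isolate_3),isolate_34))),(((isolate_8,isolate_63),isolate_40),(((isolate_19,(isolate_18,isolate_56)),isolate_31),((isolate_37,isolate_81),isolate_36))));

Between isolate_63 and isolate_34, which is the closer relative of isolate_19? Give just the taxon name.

isolate_63

The MRCA of isolate_19 and isolate_63 subtends (((isolate_8,isolate_63),isolate_40),(((isolate_19,(isolate_18,isolate_56)),isolate_31),((isolate_37,isolate_81),isolate_36))) (10 taxa).
The MRCA of isolate_19 and isolate_34 is the root, subtending the entire tree (19 taxa).
The first is nested inside the second, so isolate_19 shares a more recent common ancestor with isolate_63.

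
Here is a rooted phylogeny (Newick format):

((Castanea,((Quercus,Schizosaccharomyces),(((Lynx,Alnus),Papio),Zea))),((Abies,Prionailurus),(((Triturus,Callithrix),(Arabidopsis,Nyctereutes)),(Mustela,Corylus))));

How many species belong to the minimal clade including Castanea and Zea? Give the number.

7

The MRCA of Castanea and Zea is the node subtending (Castanea,((Quercus,Schizosaccharomyces),(((Lynx,Alnus),Papio),Zea))).
That clade contains 7 terminal taxa: Alnus, Castanea, Lynx, Papio, Quercus, Schizosaccharomyces, Zea.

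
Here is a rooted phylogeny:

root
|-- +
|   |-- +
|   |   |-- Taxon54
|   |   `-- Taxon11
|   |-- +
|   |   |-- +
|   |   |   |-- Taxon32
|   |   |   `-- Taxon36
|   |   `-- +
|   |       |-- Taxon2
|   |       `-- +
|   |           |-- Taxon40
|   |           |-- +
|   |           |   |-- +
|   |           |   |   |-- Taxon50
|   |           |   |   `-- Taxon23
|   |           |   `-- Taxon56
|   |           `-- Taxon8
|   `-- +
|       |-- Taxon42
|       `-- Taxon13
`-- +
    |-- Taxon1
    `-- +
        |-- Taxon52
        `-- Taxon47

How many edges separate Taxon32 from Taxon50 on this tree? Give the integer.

The MRCA of Taxon32 and Taxon50 is the node subtending ((Taxon32,Taxon36),(Taxon2,(Taxon40,((Taxon50,Taxon23),Taxon56),Taxon8))).
From Taxon32 up to that node: 2 branches. From Taxon50 up to the same node: 5 branches. Total: 2 + 5 = 7.

7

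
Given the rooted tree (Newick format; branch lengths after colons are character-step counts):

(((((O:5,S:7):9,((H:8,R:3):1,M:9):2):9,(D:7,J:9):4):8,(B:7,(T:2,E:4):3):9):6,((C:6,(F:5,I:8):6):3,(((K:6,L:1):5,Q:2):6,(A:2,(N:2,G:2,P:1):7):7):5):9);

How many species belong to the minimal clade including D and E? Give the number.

The MRCA of D and E is the node subtending ((((O,S),((H,R),M)),(D,J)),(B,(T,E))).
That clade contains 10 terminal taxa: B, D, E, H, J, M, O, R, S, T.

10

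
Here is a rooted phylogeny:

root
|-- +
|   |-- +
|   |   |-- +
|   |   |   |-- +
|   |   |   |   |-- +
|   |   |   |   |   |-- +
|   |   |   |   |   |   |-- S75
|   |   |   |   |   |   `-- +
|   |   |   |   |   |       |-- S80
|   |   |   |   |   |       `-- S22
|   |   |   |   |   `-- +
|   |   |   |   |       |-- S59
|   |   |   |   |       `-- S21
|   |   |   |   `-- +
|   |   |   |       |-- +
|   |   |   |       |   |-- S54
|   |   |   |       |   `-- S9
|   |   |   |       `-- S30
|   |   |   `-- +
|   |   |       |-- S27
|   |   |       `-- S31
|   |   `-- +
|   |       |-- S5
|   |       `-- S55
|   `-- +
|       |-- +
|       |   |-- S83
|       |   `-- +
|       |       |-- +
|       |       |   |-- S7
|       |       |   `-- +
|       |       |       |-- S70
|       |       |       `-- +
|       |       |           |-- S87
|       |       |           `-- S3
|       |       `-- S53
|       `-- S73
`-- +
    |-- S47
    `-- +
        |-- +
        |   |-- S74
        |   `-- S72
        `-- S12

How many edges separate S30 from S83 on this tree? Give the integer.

The MRCA of S30 and S83 is the node subtending ((((((S75,(S80,S22)),(S59,S21)),((S54,S9),S30)),(S27,S31)),(S5,S55)),((S83,((S7,(S70,(S87,S3))),S53)),S73)).
From S30 up to that node: 5 branches. From S83 up to the same node: 3 branches. Total: 5 + 3 = 8.

8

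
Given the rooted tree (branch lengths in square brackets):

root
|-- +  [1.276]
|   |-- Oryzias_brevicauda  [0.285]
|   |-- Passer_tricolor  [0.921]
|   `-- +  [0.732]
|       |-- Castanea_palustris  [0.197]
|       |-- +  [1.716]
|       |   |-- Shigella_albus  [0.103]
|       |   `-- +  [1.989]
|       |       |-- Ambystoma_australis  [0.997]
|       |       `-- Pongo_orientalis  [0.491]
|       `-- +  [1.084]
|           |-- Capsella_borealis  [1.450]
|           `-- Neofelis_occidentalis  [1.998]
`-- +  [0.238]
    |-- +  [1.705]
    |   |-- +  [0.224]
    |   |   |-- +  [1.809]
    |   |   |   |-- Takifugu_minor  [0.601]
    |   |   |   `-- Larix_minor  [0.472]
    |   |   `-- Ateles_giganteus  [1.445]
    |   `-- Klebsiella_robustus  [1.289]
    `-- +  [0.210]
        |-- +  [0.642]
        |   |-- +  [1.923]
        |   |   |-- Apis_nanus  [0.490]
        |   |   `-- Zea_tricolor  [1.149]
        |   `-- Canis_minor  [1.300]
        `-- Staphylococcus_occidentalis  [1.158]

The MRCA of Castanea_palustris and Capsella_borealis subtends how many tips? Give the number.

6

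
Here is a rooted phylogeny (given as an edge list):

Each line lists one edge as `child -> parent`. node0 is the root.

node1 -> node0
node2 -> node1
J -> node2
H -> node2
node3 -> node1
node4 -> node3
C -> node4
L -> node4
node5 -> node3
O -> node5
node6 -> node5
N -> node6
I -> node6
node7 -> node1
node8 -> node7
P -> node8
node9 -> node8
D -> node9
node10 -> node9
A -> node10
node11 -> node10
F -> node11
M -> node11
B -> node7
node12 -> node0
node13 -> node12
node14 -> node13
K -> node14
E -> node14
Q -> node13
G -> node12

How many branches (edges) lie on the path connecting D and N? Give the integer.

8

The MRCA of D and N is the node subtending ((J,H),((C,L),(O,(N,I))),((P,(D,(A,(F,M)))),B)).
From D up to that node: 4 branches. From N up to the same node: 4 branches. Total: 4 + 4 = 8.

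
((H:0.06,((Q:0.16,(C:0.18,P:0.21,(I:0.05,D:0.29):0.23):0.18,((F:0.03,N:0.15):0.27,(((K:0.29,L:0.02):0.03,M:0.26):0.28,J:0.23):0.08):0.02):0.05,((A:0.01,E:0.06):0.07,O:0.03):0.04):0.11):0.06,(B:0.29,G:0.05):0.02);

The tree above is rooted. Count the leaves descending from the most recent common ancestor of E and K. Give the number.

The MRCA of E and K is the node subtending ((Q,(C,P,(I,D)),((F,N),(((K,L),M),J))),((A,E),O)).
That clade contains 14 terminal taxa: A, C, D, E, F, I, J, K, L, M, N, O, P, Q.

14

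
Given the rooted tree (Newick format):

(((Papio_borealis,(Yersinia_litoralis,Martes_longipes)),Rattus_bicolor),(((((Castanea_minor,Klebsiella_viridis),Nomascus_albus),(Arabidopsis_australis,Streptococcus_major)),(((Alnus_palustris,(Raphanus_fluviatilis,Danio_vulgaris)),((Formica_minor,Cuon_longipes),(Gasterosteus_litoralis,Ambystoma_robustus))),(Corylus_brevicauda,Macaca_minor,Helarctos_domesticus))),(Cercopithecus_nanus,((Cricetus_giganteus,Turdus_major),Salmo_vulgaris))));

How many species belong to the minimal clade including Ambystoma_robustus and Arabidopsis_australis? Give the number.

The MRCA of Ambystoma_robustus and Arabidopsis_australis is the node subtending ((((Castanea_minor,Klebsiella_viridis),Nomascus_albus),(Arabidopsis_australis,Streptococcus_major)),(((Alnus_palustris,(Raphanus_fluviatilis,Danio_vulgaris)),((Formica_minor,Cuon_longipes),(Gasterosteus_litoralis,Ambystoma_robustus))),(Corylus_brevicauda,Macaca_minor,Helarctos_domesticus))).
That clade contains 15 terminal taxa: Alnus_palustris, Ambystoma_robustus, Arabidopsis_australis, Castanea_minor, Corylus_brevicauda, Cuon_longipes, Danio_vulgaris, Formica_minor, Gasterosteus_litoralis, Helarctos_domesticus, Klebsiella_viridis, Macaca_minor, Nomascus_albus, Raphanus_fluviatilis, Streptococcus_major.

15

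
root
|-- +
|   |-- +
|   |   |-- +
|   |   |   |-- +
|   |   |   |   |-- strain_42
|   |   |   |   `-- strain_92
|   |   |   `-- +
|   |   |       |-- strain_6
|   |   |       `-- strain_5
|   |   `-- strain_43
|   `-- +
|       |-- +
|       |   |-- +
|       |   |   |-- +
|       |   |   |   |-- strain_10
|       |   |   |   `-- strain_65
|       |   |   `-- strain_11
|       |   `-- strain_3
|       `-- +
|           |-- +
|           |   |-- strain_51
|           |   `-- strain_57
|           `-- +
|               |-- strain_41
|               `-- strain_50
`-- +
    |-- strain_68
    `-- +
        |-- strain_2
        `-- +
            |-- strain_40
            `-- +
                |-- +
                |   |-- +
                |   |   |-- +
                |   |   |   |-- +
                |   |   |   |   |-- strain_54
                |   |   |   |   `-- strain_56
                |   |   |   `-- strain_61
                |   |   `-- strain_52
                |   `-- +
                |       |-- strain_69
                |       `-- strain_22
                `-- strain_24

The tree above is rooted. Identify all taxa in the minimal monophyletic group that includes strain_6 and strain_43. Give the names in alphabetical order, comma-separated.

strain_42, strain_43, strain_5, strain_6, strain_92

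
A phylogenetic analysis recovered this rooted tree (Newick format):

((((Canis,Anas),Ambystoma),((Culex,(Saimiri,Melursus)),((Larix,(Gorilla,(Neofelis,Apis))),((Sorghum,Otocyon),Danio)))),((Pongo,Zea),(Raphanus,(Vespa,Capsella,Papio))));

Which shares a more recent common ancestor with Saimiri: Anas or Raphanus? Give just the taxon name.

The MRCA of Saimiri and Anas subtends (((Canis,Anas),Ambystoma),((Culex,(Saimiri,Melursus)),((Larix,(Gorilla,(Neofelis,Apis))),((Sorghum,Otocyon),Danio)))) (13 taxa).
The MRCA of Saimiri and Raphanus is the root, subtending the entire tree (19 taxa).
The first is nested inside the second, so Saimiri shares a more recent common ancestor with Anas.

Anas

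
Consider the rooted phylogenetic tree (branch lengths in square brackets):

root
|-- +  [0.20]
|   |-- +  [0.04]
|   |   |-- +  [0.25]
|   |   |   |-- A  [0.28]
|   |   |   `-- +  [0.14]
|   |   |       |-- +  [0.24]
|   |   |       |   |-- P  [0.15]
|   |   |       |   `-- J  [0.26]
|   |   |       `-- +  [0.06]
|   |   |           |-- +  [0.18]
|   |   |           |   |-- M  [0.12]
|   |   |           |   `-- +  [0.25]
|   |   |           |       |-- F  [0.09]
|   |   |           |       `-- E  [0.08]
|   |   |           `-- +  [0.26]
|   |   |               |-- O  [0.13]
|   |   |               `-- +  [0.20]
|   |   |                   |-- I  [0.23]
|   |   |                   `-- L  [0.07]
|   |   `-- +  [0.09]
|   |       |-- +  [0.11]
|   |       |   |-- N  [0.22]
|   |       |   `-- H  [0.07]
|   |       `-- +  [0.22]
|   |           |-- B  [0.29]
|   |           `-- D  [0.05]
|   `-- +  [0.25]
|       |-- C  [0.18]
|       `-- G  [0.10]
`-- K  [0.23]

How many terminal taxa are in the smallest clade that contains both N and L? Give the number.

13

The MRCA of N and L is the node subtending ((A,((P,J),((M,(F,E)),(O,(I,L))))),((N,H),(B,D))).
That clade contains 13 terminal taxa: A, B, D, E, F, H, I, J, L, M, N, O, P.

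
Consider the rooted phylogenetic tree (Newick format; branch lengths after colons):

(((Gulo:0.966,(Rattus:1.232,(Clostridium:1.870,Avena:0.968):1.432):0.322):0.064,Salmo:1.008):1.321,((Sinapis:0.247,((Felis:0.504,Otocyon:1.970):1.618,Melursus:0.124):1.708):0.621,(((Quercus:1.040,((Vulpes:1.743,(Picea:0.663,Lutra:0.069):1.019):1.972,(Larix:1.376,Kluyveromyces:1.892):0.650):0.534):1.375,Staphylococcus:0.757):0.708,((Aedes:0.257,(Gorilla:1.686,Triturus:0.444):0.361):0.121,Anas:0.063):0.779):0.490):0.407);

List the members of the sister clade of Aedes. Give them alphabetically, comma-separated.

Gorilla, Triturus

Aedes attaches to the tree at the node subtending (Aedes,(Gorilla,Triturus)).
The other lineage descending from that same node — the sister group — is (Gorilla,Triturus); its 2 tips in alphabetical order are the answer.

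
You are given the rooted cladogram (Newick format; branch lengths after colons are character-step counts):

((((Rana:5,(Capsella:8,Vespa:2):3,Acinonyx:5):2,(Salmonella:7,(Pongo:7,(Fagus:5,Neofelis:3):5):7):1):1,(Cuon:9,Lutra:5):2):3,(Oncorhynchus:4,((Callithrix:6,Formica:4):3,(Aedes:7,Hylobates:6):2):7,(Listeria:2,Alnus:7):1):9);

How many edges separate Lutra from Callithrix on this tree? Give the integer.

The MRCA of Lutra and Callithrix is the root of the tree.
From Lutra up to that node: 3 branches. From Callithrix up to the same node: 4 branches. Total: 3 + 4 = 7.

7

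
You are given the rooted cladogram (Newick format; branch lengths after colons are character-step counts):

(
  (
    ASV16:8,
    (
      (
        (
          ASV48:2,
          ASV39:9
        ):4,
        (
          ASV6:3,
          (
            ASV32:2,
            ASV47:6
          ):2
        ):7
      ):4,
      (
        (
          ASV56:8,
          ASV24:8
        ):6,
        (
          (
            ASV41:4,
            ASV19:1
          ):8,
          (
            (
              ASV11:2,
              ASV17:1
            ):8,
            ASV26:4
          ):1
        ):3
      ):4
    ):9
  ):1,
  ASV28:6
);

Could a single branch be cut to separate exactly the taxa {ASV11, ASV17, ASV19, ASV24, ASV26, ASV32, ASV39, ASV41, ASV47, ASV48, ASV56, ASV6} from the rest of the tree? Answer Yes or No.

Yes

The most recent common ancestor of these taxa subtends (((ASV48,ASV39),(ASV6,(ASV32,ASV47))),((ASV56,ASV24),((ASV41,ASV19),((ASV11,ASV17),ASV26)))).
That clade has exactly 12 tips — every listed taxon and nothing else — so the group is monophyletic.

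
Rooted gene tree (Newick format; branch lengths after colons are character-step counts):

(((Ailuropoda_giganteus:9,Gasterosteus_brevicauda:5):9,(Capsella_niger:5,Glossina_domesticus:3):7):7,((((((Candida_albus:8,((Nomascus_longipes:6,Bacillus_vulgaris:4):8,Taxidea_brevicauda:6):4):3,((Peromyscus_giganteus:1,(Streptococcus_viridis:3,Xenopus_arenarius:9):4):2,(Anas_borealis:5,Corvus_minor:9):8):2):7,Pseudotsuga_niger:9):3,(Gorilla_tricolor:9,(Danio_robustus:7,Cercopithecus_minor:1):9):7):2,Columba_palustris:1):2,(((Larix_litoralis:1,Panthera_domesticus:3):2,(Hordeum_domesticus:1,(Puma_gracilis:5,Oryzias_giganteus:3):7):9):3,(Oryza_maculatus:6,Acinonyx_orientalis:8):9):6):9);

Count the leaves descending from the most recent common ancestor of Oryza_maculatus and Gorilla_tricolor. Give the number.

21

The MRCA of Oryza_maculatus and Gorilla_tricolor is the node subtending ((((((Candida_albus,((Nomascus_longipes,Bacillus_vulgaris),Taxidea_brevicauda)),((Peromyscus_giganteus,(Streptococcus_viridis,Xenopus_arenarius)),(Anas_borealis,Corvus_minor))),Pseudotsuga_niger),(Gorilla_tricolor,(Danio_robustus,Cercopithecus_minor))),Columba_palustris),(((Larix_litoralis,Panthera_domesticus),(Hordeum_domesticus,(Puma_gracilis,Oryzias_giganteus))),(Oryza_maculatus,Acinonyx_orientalis))).
That clade contains 21 terminal taxa: Acinonyx_orientalis, Anas_borealis, Bacillus_vulgaris, Candida_albus, Cercopithecus_minor, Columba_palustris, Corvus_minor, Danio_robustus, Gorilla_tricolor, Hordeum_domesticus, Larix_litoralis, Nomascus_longipes, Oryza_maculatus, Oryzias_giganteus, Panthera_domesticus, Peromyscus_giganteus, Pseudotsuga_niger, Puma_gracilis, Streptococcus_viridis, Taxidea_brevicauda, Xenopus_arenarius.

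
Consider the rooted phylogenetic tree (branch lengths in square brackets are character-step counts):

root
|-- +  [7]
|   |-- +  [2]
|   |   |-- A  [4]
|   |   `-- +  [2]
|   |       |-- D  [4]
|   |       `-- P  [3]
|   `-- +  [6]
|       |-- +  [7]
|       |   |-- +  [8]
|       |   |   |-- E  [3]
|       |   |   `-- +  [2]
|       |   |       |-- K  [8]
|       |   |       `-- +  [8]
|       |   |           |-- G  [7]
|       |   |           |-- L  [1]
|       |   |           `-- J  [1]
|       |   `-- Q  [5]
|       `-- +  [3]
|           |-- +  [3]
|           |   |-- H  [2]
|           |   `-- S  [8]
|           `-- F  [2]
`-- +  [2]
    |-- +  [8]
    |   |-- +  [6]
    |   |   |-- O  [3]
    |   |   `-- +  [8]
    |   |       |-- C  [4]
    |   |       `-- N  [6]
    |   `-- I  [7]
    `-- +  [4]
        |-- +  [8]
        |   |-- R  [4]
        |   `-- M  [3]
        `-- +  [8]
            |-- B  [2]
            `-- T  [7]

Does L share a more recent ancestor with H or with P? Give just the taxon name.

H

The MRCA of L and H subtends (((E,(K,(G,L,J))),Q),((H,S),F)) (9 taxa).
The MRCA of L and P subtends ((A,(D,P)),(((E,(K,(G,L,J))),Q),((H,S),F))) (12 taxa).
The first is nested inside the second, so L shares a more recent common ancestor with H.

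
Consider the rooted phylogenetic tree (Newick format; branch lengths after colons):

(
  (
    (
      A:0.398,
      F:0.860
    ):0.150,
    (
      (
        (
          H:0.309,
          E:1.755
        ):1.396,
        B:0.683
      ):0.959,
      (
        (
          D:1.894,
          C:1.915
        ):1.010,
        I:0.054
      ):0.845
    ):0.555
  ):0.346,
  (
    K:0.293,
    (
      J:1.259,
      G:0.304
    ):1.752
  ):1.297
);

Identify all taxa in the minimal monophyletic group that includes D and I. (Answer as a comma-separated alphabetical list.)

C, D, I

Tracing D: it sits inside (D,C).
Tracing I: it sits inside ((D,C),I).
The smallest clade enclosing both is ((D,C),I); the answer is its 3 terminal taxa in alphabetical order.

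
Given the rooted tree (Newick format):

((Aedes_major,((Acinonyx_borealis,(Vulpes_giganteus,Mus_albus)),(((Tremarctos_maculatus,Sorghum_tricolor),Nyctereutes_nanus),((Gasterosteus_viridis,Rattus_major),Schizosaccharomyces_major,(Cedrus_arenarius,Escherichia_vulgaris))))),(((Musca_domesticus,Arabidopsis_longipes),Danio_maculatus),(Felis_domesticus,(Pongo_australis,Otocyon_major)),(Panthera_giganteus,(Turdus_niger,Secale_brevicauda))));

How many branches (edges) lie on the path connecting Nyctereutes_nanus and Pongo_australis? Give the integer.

9

The MRCA of Nyctereutes_nanus and Pongo_australis is the root of the tree.
From Nyctereutes_nanus up to that node: 5 branches. From Pongo_australis up to the same node: 4 branches. Total: 5 + 4 = 9.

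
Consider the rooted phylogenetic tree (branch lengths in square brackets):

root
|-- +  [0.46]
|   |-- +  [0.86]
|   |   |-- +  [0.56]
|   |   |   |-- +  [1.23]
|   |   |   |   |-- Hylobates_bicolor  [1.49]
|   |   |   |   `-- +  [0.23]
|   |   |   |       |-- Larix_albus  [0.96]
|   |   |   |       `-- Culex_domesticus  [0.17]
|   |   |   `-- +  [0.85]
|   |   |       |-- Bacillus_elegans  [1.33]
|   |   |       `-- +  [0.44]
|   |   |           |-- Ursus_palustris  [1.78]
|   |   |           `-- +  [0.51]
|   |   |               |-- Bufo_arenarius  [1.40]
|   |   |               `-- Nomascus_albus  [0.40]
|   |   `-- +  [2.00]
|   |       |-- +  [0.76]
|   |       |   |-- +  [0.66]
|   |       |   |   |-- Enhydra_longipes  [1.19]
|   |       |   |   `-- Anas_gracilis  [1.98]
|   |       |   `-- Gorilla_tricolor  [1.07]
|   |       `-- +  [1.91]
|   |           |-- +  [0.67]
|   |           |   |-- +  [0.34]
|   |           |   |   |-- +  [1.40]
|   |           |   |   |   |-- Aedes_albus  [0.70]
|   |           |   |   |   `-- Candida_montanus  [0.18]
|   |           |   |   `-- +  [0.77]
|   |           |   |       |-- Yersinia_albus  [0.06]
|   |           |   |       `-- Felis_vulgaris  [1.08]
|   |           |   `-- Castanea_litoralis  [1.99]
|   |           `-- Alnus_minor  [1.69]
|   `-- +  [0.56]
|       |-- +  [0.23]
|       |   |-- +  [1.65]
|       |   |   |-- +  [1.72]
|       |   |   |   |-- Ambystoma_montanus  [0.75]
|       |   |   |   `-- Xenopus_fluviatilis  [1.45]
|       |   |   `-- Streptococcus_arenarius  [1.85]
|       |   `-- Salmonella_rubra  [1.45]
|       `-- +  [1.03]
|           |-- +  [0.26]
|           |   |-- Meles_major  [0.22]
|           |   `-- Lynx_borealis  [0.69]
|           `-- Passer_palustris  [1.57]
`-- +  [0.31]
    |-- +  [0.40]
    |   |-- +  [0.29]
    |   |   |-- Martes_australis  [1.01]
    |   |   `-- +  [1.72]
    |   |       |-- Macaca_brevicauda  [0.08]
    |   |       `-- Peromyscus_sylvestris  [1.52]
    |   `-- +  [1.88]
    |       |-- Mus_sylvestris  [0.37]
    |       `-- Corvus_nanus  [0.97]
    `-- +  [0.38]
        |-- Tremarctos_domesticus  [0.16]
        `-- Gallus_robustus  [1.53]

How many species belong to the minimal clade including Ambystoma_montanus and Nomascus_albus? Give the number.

23

The MRCA of Ambystoma_montanus and Nomascus_albus is the node subtending ((((Hylobates_bicolor,(Larix_albus,Culex_domesticus)),(Bacillus_elegans,(Ursus_palustris,(Bufo_arenarius,Nomascus_albus)))),(((Enhydra_longipes,Anas_gracilis),Gorilla_tricolor),((((Aedes_albus,Candida_montanus),(Yersinia_albus,Felis_vulgaris)),Castanea_litoralis),Alnus_minor))),((((Ambystoma_montanus,Xenopus_fluviatilis),Streptococcus_arenarius),Salmonella_rubra),((Meles_major,Lynx_borealis),Passer_palustris))).
That clade contains 23 terminal taxa: Aedes_albus, Alnus_minor, Ambystoma_montanus, Anas_gracilis, Bacillus_elegans, Bufo_arenarius, Candida_montanus, Castanea_litoralis, Culex_domesticus, Enhydra_longipes, Felis_vulgaris, Gorilla_tricolor, Hylobates_bicolor, Larix_albus, Lynx_borealis, Meles_major, Nomascus_albus, Passer_palustris, Salmonella_rubra, Streptococcus_arenarius, Ursus_palustris, Xenopus_fluviatilis, Yersinia_albus.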